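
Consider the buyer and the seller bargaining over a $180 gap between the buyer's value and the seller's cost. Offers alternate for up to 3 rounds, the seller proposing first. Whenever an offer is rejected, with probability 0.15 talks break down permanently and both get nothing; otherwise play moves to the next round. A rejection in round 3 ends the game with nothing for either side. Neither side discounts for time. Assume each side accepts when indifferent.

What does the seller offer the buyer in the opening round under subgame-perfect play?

Round 3 (the seller proposes): rejection yields 0 for the buyer; the seller offers 0 and keeps 180.
Round 2 (the buyer proposes): rejecting gives the seller an expected 0.85 × 180 = 153; the buyer offers that and keeps 27.
Round 1 (the seller proposes): rejecting gives the buyer an expected 0.85 × 27 = 22.95. The seller offers 22.95 and keeps 180 − 22.95 = 157.05.

22.95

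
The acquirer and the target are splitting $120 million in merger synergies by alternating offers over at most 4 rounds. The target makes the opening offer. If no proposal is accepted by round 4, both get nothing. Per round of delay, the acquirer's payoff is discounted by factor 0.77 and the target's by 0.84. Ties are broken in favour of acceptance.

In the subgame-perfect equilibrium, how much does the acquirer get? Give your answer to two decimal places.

74.55

Round 4 (the acquirer proposes): the target will accept anything ≥ 0, so the acquirer offers 0 and keeps 120.
Round 3 (the target proposes): the acquirer can get 120 next round, worth 0.77 × 120 = 92.4 now, so the target offers 92.4, keeping 27.6.
Round 2 (the acquirer proposes): the target can get 27.6 next round, worth 0.84 × 27.6 = 23.184 now. The acquirer offers 23.184 and keeps 120 − 23.184 = 96.816.
Round 1 (the target proposes): the acquirer can get 96.816 next round, worth 0.77 × 96.816 = 74.54832 now; the target offers that and keeps 45.45168.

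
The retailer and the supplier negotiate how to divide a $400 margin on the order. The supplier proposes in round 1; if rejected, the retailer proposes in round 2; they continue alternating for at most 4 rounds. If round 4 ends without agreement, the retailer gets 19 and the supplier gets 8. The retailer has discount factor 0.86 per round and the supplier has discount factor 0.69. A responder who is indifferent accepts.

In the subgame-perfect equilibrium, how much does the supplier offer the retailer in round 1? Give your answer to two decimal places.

306.69

Work backward from the last round.
Round 4 (the retailer proposes): the supplier gets 8 if talks fail, so the retailer offers 8 and keeps 392.
Round 3 (the supplier proposes): the retailer can get 392 next round, worth 0.86 × 392 = 337.12 now, so the supplier offers 337.12, keeping 62.88.
Round 2 (the retailer proposes): the supplier can get 62.88 next round, worth 0.69 × 62.88 = 43.3872 now, so the retailer offers 43.3872, keeping 356.6128.
Round 1 (the supplier proposes): the retailer can get 356.6128 next round, worth 0.86 × 356.6128 = 306.687008 now. The supplier offers 306.687008 and keeps 400 − 306.687008 = 93.312992.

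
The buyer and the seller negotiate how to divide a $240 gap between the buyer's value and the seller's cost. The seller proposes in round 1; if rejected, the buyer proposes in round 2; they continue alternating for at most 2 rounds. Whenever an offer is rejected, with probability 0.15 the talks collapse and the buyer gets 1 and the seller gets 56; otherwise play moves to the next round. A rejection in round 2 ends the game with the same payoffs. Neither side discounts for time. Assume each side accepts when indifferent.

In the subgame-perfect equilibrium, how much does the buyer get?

By backward induction:
Round 2 (the buyer proposes): the seller gets 56 if talks fail, so the buyer offers 56 and keeps 184.
Round 1 (the seller proposes): rejecting gives the buyer an expected 0.85 × 184 + 0.15 × 1 = 156.55. The seller offers 156.55 and keeps 240 − 156.55 = 83.45.

156.55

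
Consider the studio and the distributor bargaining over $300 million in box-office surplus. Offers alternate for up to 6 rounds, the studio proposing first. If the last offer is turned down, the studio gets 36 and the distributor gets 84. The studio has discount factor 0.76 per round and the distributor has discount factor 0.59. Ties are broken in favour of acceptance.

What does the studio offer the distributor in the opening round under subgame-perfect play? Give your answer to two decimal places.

92.85

Round 6 (the distributor proposes): the studio gets 36 if talks fail, so the distributor offers 36 and keeps 264.
Round 5 (the studio proposes): the distributor can get 264 next round, worth 0.59 × 264 = 155.76 now; the studio offers that and keeps 144.24.
Round 4 (the distributor proposes): the studio can get 144.24 next round, worth 0.76 × 144.24 = 109.6224 now; the distributor offers that and keeps 190.3776.
Round 3 (the studio proposes): the distributor can get 190.3776 next round, worth 0.59 × 190.3776 = 112.322784 now. The studio offers 112.322784 and keeps 300 − 112.322784 = 187.677216.
Round 2 (the distributor proposes): the studio can get 187.677216 next round, worth 0.76 × 187.677216 = 142.63468416 now, so the distributor offers 142.63468416, keeping 157.36531584.
Round 1 (the studio proposes): the distributor can get 157.36531584 next round, worth 0.59 × 157.36531584 = 92.8455363456 now, so the studio offers 92.8455363456, keeping 207.1544636544.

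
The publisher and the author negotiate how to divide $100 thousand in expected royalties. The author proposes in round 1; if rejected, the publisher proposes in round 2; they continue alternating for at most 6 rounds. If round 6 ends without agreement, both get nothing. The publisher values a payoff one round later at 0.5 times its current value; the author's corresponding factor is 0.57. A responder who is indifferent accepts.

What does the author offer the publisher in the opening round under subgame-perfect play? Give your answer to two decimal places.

31.69

Round 6 (the publisher proposes): the author will accept anything ≥ 0, so the publisher offers 0 and keeps 100.
Round 5 (the author proposes): the publisher can get 100 next round, worth 0.5 × 100 = 50 now. The author offers 50 and keeps 100 − 50 = 50.
Round 4 (the publisher proposes): the author can get 50 next round, worth 0.57 × 50 = 28.5 now, so the publisher offers 28.5, keeping 71.5.
Round 3 (the author proposes): the publisher can get 71.5 next round, worth 0.5 × 71.5 = 35.75 now; the author offers that and keeps 64.25.
Round 2 (the publisher proposes): the author can get 64.25 next round, worth 0.57 × 64.25 = 36.6225 now, so the publisher offers 36.6225, keeping 63.3775.
Round 1 (the author proposes): the publisher can get 63.3775 next round, worth 0.5 × 63.3775 = 31.68875 now, so the author offers 31.68875, keeping 68.31125.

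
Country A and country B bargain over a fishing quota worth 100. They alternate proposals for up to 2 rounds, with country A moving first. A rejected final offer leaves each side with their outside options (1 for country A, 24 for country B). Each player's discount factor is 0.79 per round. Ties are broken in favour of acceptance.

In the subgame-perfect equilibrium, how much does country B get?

By backward induction:
Round 2 (country B proposes): country A gets 1 if talks fail, so country B offers 1 and keeps 99.
Round 1 (country A proposes): country B can get 99 next round, worth 0.79 × 99 = 78.21 now; country A offers that and keeps 21.79.

78.21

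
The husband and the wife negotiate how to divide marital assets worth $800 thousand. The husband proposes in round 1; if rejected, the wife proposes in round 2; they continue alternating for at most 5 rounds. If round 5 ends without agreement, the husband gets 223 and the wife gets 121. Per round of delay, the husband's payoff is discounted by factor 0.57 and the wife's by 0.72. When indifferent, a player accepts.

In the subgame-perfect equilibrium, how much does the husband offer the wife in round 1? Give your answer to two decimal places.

369.71

By backward induction:
Round 5 (the husband proposes): the wife gets 121 if talks fail, so the husband offers 121 and keeps 679.
Round 4 (the wife proposes): the husband can get 679 next round, worth 0.57 × 679 = 387.03 now, so the wife offers 387.03, keeping 412.97.
Round 3 (the husband proposes): the wife can get 412.97 next round, worth 0.72 × 412.97 = 297.3384 now, so the husband offers 297.3384, keeping 502.6616.
Round 2 (the wife proposes): the husband can get 502.6616 next round, worth 0.57 × 502.6616 = 286.517112 now, so the wife offers 286.517112, keeping 513.482888.
Round 1 (the husband proposes): the wife can get 513.482888 next round, worth 0.72 × 513.482888 = 369.70767936 now. The husband offers 369.70767936 and keeps 800 − 369.70767936 = 430.29232064.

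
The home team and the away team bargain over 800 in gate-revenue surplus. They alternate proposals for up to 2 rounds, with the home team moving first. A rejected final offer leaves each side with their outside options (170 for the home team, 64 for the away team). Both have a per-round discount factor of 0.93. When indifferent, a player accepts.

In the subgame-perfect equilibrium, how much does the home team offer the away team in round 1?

Round 2 (the away team proposes): the home team gets 170 if talks fail, so the away team offers 170 and keeps 630.
Round 1 (the home team proposes): the away team can get 630 next round, worth 0.93 × 630 = 585.9 now; the home team offers that and keeps 214.1.

585.9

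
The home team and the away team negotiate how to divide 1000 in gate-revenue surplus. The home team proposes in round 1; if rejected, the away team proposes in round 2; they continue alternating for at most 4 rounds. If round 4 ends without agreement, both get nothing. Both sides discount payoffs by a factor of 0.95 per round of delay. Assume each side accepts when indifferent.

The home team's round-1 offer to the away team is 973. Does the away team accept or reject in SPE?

Work out the away team's continuation value if the offer is rejected.
Round 4 (the away team proposes): rejection yields 0 for the home team; the away team offers 0 and keeps 1000.
Round 3 (the home team proposes): the away team can get 1000 next round, worth 0.95 × 1000 = 950 now, so the home team offers 950, keeping 50.
Round 2 (the away team proposes): the home team can get 50 next round, worth 0.95 × 50 = 47.5 now; the away team offers that and keeps 952.5.
So by rejecting in round 1, the away team gets 952.5 next round, worth 0.95 × 952.5 = 904.875 now.
Offer 973 ≥ 904.875, so the away team accepts.

Accept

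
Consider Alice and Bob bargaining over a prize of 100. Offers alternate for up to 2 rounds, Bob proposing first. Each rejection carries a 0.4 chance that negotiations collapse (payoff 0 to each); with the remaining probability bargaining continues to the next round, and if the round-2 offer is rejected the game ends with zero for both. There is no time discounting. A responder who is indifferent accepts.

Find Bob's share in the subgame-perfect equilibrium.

40

Round 2 (Alice proposes): Bob will accept anything ≥ 0, so Alice offers 0 and keeps 100.
Round 1 (Bob proposes): rejecting gives Alice an expected 0.6 × 100 = 60; Bob offers that and keeps 40.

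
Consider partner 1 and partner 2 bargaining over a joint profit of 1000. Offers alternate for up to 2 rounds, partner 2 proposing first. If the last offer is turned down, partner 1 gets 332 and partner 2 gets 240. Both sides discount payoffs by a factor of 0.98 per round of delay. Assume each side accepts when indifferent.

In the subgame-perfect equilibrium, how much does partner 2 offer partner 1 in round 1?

744.8

Solve by backward induction from round 2.
Round 2 (partner 1 proposes): partner 2 gets 240 if talks fail, so partner 1 offers 240 and keeps 760.
Round 1 (partner 2 proposes): partner 1 can get 760 next round, worth 0.98 × 760 = 744.8 now; partner 2 offers that and keeps 255.2.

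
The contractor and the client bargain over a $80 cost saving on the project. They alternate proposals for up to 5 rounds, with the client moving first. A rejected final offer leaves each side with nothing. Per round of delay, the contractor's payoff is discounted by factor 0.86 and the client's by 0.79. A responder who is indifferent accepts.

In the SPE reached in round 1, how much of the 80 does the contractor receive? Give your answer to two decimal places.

Round 5 (the client proposes): the contractor will accept anything ≥ 0, so the client offers 0 and keeps 80.
Round 4 (the contractor proposes): the client can get 80 next round, worth 0.79 × 80 = 63.2 now, so the contractor offers 63.2, keeping 16.8.
Round 3 (the client proposes): the contractor can get 16.8 next round, worth 0.86 × 16.8 = 14.448 now. The client offers 14.448 and keeps 80 − 14.448 = 65.552.
Round 2 (the contractor proposes): the client can get 65.552 next round, worth 0.79 × 65.552 = 51.78608 now, so the contractor offers 51.78608, keeping 28.21392.
Round 1 (the client proposes): the contractor can get 28.21392 next round, worth 0.86 × 28.21392 = 24.2639712 now; the client offers that and keeps 55.7360288.

24.26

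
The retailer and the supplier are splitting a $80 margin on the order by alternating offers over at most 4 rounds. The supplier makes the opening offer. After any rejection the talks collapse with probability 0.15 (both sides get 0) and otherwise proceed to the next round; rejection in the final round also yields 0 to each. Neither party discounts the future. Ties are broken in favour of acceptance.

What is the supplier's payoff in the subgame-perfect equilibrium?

By backward induction:
Round 4 (the retailer proposes): the supplier will accept anything ≥ 0, so the retailer offers 0 and keeps 80.
Round 3 (the supplier proposes): rejecting gives the retailer an expected 0.85 × 80 = 68; the supplier offers that and keeps 12.
Round 2 (the retailer proposes): rejecting gives the supplier an expected 0.85 × 12 = 10.2; the retailer offers that and keeps 69.8.
Round 1 (the supplier proposes): rejecting gives the retailer an expected 0.85 × 69.8 = 59.33; the supplier offers that and keeps 20.67.

20.67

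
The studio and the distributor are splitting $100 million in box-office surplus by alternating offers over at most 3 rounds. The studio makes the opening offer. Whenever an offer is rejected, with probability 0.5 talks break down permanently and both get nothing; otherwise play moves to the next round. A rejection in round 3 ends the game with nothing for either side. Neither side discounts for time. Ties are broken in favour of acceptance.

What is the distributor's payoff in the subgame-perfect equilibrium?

By backward induction:
Round 3 (the studio proposes): the distributor will accept anything ≥ 0, so the studio offers 0 and keeps 100.
Round 2 (the distributor proposes): rejecting gives the studio an expected 0.5 × 100 = 50, so the distributor offers 50, keeping 50.
Round 1 (the studio proposes): rejecting gives the distributor an expected 0.5 × 50 = 25, so the studio offers 25, keeping 75.

25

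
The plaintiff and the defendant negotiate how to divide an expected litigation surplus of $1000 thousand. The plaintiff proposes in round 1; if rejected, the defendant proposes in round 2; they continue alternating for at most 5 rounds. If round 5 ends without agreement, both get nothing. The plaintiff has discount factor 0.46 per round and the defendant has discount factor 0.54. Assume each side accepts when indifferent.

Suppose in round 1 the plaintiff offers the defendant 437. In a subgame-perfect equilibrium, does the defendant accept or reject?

Work out the defendant's continuation value if the offer is rejected.
Round 5 (the plaintiff proposes): rejection yields 0 for the defendant; the plaintiff offers 0 and keeps 1000.
Round 4 (the defendant proposes): the plaintiff can get 1000 next round, worth 0.46 × 1000 = 460 now. The defendant offers 460 and keeps 1000 − 460 = 540.
Round 3 (the plaintiff proposes): the defendant can get 540 next round, worth 0.54 × 540 = 291.6 now. The plaintiff offers 291.6 and keeps 1000 − 291.6 = 708.4.
Round 2 (the defendant proposes): the plaintiff can get 708.4 next round, worth 0.46 × 708.4 = 325.864 now, so the defendant offers 325.864, keeping 674.136.
So by rejecting in round 1, the defendant gets 674.136 next round, worth 0.54 × 674.136 = 364.03344 now.
Offer 437 ≥ 364.03344, so the defendant accepts.

Accept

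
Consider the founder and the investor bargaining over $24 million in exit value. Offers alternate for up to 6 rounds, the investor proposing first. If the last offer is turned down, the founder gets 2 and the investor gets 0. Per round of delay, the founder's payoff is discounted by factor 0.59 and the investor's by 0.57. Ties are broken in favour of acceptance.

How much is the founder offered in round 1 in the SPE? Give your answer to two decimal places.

Round 6 (the founder proposes): rejection yields 0 for the investor; the founder offers 0 and keeps 24.
Round 5 (the investor proposes): the founder can get 24 next round, worth 0.59 × 24 = 14.16 now. The investor offers 14.16 and keeps 24 − 14.16 = 9.84.
Round 4 (the founder proposes): the investor can get 9.84 next round, worth 0.57 × 9.84 = 5.6088 now, so the founder offers 5.6088, keeping 18.3912.
Round 3 (the investor proposes): the founder can get 18.3912 next round, worth 0.59 × 18.3912 = 10.850808 now; the investor offers that and keeps 13.149192.
Round 2 (the founder proposes): the investor can get 13.149192 next round, worth 0.57 × 13.149192 = 7.49503944 now. The founder offers 7.49503944 and keeps 24 − 7.49503944 = 16.50496056.
Round 1 (the investor proposes): the founder can get 16.50496056 next round, worth 0.59 × 16.50496056 = 9.7379267304 now; the investor offers that and keeps 14.2620732696.

9.74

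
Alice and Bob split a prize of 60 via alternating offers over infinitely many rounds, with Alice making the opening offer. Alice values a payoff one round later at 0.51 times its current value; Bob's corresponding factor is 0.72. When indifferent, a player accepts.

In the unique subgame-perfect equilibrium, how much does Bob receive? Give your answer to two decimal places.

33.45

In a stationary SPE each proposer offers the other exactly their discounted continuation value.
If Alice keeps x when proposing and Bob keeps y when proposing, then x = 60 − 0.72y and y = 60 − 0.51x.
Solving: x = 60(1 − 0.72) / (1 − 0.51·0.72) = 16.8 / 0.6328 ≈ 26.5487.
Bob gets 60 − 26.5487 ≈ 33.4513.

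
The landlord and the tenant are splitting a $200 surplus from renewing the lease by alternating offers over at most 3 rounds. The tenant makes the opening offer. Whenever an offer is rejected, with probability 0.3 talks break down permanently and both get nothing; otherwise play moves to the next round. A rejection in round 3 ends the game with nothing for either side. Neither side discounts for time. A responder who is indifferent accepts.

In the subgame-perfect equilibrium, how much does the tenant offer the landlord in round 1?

By backward induction:
Round 3 (the tenant proposes): rejection yields 0 for the landlord; the tenant offers 0 and keeps 200.
Round 2 (the landlord proposes): rejecting gives the tenant an expected 0.7 × 200 = 140; the landlord offers that and keeps 60.
Round 1 (the tenant proposes): rejecting gives the landlord an expected 0.7 × 60 = 42; the tenant offers that and keeps 158.

42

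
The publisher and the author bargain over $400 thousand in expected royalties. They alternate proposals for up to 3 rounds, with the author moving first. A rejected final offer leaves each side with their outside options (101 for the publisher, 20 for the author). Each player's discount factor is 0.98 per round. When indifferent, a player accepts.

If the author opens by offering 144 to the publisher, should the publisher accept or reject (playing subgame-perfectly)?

Work out the publisher's continuation value if the offer is rejected.
Round 3 (the author proposes): the publisher gets 101 if talks fail, so the author offers 101 and keeps 299.
Round 2 (the publisher proposes): the author can get 299 next round, worth 0.98 × 299 = 293.02 now; the publisher offers that and keeps 106.98.
So by rejecting in round 1, the publisher gets 106.98 next round, worth 0.98 × 106.98 = 104.8404 now.
Offer 144 ≥ 104.8404, so the publisher accepts.

Accept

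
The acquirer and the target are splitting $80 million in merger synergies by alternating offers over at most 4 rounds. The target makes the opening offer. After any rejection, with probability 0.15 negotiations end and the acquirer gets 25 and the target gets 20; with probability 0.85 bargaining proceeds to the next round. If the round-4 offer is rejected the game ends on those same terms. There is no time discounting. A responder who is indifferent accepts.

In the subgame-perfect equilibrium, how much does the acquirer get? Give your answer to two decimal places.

Round 4 (the acquirer proposes): the target gets 20 if talks fail, so the acquirer offers 20 and keeps 60.
Round 3 (the target proposes): rejecting gives the acquirer an expected 0.85 × 60 + 0.15 × 25 = 54.75. The target offers 54.75 and keeps 80 − 54.75 = 25.25.
Round 2 (the acquirer proposes): rejecting gives the target an expected 0.85 × 25.25 + 0.15 × 20 = 24.4625, so the acquirer offers 24.4625, keeping 55.5375.
Round 1 (the target proposes): rejecting gives the acquirer an expected 0.85 × 55.5375 + 0.15 × 25 = 50.956875, so the target offers 50.956875, keeping 29.043125.

50.96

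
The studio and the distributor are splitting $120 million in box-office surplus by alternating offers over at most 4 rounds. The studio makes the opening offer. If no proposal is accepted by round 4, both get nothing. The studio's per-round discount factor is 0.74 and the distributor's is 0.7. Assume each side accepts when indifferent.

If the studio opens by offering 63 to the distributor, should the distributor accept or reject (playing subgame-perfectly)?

Work out the distributor's continuation value if the offer is rejected.
Round 4 (the distributor proposes): the studio will accept anything ≥ 0, so the distributor offers 0 and keeps 120.
Round 3 (the studio proposes): the distributor can get 120 next round, worth 0.7 × 120 = 84 now; the studio offers that and keeps 36.
Round 2 (the distributor proposes): the studio can get 36 next round, worth 0.74 × 36 = 26.64 now, so the distributor offers 26.64, keeping 93.36.
So by rejecting in round 1, the distributor gets 93.36 next round, worth 0.7 × 93.36 = 65.352 now.
Offer 63 < 65.352, so the distributor rejects.

Reject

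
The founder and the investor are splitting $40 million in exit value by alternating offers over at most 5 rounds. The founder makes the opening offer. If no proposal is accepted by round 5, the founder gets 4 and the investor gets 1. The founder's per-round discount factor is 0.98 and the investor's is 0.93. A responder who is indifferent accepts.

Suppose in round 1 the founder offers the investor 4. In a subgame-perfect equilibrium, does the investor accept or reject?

Accept

Round 5 (the founder proposes): the investor gets 1 if talks fail, so the founder offers 1 and keeps 39.
Round 4 (the investor proposes): the founder can get 39 next round, worth 0.98 × 39 = 38.22 now. The investor offers 38.22 and keeps 40 − 38.22 = 1.78.
Round 3 (the founder proposes): the investor can get 1.78 next round, worth 0.93 × 1.78 = 1.6554 now. The founder offers 1.6554 and keeps 40 − 1.6554 = 38.3446.
Round 2 (the investor proposes): the founder can get 38.3446 next round, worth 0.98 × 38.3446 = 37.577708 now; the investor offers that and keeps 2.422292.
So by rejecting in round 1, the investor gets 2.422292 next round, worth 0.93 × 2.422292 = 2.25273156 now.
Offer 4 ≥ 2.25273156, so the investor accepts.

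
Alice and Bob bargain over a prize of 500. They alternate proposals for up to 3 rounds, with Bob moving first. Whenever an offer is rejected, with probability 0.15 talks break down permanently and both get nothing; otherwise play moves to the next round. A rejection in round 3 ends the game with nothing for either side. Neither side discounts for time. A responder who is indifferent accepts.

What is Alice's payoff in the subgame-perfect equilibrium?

63.75

By backward induction:
Round 3 (Bob proposes): rejection yields 0 for Alice; Bob offers 0 and keeps 500.
Round 2 (Alice proposes): rejecting gives Bob an expected 0.85 × 500 = 425, so Alice offers 425, keeping 75.
Round 1 (Bob proposes): rejecting gives Alice an expected 0.85 × 75 = 63.75; Bob offers that and keeps 436.25.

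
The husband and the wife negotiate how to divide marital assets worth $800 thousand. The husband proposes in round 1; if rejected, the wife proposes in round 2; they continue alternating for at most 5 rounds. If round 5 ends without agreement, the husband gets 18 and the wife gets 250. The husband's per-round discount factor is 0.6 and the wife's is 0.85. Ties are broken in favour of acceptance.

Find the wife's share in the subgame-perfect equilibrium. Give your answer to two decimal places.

Work backward from the last round.
Round 5 (the husband proposes): the wife gets 250 if talks fail, so the husband offers 250 and keeps 550.
Round 4 (the wife proposes): the husband can get 550 next round, worth 0.6 × 550 = 330 now. The wife offers 330 and keeps 800 − 330 = 470.
Round 3 (the husband proposes): the wife can get 470 next round, worth 0.85 × 470 = 399.5 now. The husband offers 399.5 and keeps 800 − 399.5 = 400.5.
Round 2 (the wife proposes): the husband can get 400.5 next round, worth 0.6 × 400.5 = 240.3 now, so the wife offers 240.3, keeping 559.7.
Round 1 (the husband proposes): the wife can get 559.7 next round, worth 0.85 × 559.7 = 475.745 now. The husband offers 475.745 and keeps 800 − 475.745 = 324.255.

475.75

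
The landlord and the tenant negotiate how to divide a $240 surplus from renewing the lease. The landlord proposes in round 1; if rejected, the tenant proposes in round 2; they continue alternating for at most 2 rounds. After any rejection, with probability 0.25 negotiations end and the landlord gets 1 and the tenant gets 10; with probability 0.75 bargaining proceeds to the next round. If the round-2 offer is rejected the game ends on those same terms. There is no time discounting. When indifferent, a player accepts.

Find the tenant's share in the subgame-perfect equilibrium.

181.75

By backward induction:
Round 2 (the tenant proposes): the landlord gets 1 if talks fail, so the tenant offers 1 and keeps 239.
Round 1 (the landlord proposes): rejecting gives the tenant an expected 0.75 × 239 + 0.25 × 10 = 181.75, so the landlord offers 181.75, keeping 58.25.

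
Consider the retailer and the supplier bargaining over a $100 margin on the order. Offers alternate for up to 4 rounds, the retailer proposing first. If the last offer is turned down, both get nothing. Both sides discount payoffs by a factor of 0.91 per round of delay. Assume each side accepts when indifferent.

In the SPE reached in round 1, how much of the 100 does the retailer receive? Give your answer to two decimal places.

16.45

Round 4 (the supplier proposes): rejection yields 0 for the retailer; the supplier offers 0 and keeps 100.
Round 3 (the retailer proposes): the supplier can get 100 next round, worth 0.91 × 100 = 91 now. The retailer offers 91 and keeps 100 − 91 = 9.
Round 2 (the supplier proposes): the retailer can get 9 next round, worth 0.91 × 9 = 8.19 now. The supplier offers 8.19 and keeps 100 − 8.19 = 91.81.
Round 1 (the retailer proposes): the supplier can get 91.81 next round, worth 0.91 × 91.81 = 83.5471 now; the retailer offers that and keeps 16.4529.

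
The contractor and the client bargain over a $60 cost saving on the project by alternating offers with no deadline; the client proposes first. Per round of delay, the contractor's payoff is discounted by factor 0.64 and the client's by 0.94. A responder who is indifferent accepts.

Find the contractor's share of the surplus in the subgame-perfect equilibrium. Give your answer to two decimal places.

5.78

Let x be the client's share when the client proposes and y be the contractor's share when the contractor proposes.
The contractor accepts iff offered ≥ 0.64·y, so x = 60 − 0.64y. Symmetrically y = 60 − 0.94x.
Substituting: x = 60 − 0.64(60 − 0.94x), giving x(1 − 0.94·0.64) = 60(1 − 0.64).
So x = 60 × 0.36 / 0.3984 ≈ 54.2169, and the contractor receives 60 − x ≈ 5.7831.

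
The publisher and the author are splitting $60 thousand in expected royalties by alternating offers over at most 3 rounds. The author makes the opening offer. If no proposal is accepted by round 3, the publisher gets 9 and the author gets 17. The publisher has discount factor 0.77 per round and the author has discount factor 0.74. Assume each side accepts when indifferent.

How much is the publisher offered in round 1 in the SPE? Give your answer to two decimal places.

Round 3 (the author proposes): the publisher gets 9 if talks fail, so the author offers 9 and keeps 51.
Round 2 (the publisher proposes): the author can get 51 next round, worth 0.74 × 51 = 37.74 now; the publisher offers that and keeps 22.26.
Round 1 (the author proposes): the publisher can get 22.26 next round, worth 0.77 × 22.26 = 17.1402 now, so the author offers 17.1402, keeping 42.8598.

17.14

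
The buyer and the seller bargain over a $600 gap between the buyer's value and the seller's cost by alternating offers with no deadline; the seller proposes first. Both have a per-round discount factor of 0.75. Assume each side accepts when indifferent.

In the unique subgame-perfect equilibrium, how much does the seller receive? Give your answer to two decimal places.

342.86

When the seller proposes, the buyer accepts any offer worth at least 0.75 times what the buyer would get by proposing next round; and vice versa.
This gives x = 600 − 0.75y and y = 600 − 0.75x, where x and y are each side's share when it proposes.
Hence (1 − 0.75·0.75)x = 600(1 − 0.75), i.e. 0.4375·x = 150.
x ≈ 342.8571; the buyer's share is 600 − x ≈ 257.1429.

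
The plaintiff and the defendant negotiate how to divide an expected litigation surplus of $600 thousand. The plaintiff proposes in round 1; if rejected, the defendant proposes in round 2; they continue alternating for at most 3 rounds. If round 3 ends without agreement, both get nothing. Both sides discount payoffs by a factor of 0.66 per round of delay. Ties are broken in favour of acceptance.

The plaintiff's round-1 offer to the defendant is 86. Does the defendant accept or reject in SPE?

Reject

Round 3 (the plaintiff proposes): rejection yields 0 for the defendant; the plaintiff offers 0 and keeps 600.
Round 2 (the defendant proposes): the plaintiff can get 600 next round, worth 0.66 × 600 = 396 now, so the defendant offers 396, keeping 204.
So by rejecting in round 1, the defendant gets 204 next round, worth 0.66 × 204 = 134.64 now.
Offer 86 < 134.64, so the defendant rejects.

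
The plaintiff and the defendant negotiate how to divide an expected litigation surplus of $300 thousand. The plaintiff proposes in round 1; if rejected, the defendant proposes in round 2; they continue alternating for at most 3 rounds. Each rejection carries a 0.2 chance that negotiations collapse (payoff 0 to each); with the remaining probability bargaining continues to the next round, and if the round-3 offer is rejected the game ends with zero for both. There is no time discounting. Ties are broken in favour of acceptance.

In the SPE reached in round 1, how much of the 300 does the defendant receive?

By backward induction:
Round 3 (the plaintiff proposes): the defendant will accept anything ≥ 0, so the plaintiff offers 0 and keeps 300.
Round 2 (the defendant proposes): rejecting gives the plaintiff an expected 0.8 × 300 = 240. The defendant offers 240 and keeps 300 − 240 = 60.
Round 1 (the plaintiff proposes): rejecting gives the defendant an expected 0.8 × 60 = 48, so the plaintiff offers 48, keeping 252.

48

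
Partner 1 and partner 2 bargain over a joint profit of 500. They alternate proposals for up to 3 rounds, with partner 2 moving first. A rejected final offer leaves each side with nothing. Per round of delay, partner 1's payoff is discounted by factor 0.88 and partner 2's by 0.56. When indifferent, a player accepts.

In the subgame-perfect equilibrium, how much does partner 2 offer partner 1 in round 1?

Round 3 (partner 2 proposes): rejection yields 0 for partner 1; partner 2 offers 0 and keeps 500.
Round 2 (partner 1 proposes): partner 2 can get 500 next round, worth 0.56 × 500 = 280 now; partner 1 offers that and keeps 220.
Round 1 (partner 2 proposes): partner 1 can get 220 next round, worth 0.88 × 220 = 193.6 now, so partner 2 offers 193.6, keeping 306.4.

193.6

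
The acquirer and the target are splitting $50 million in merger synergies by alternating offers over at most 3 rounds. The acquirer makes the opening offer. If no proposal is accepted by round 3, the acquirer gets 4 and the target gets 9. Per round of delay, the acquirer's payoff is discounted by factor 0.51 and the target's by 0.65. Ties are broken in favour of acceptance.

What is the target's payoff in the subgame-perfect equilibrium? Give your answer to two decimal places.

18.91

Round 3 (the acquirer proposes): the target gets 9 if talks fail, so the acquirer offers 9 and keeps 41.
Round 2 (the target proposes): the acquirer can get 41 next round, worth 0.51 × 41 = 20.91 now, so the target offers 20.91, keeping 29.09.
Round 1 (the acquirer proposes): the target can get 29.09 next round, worth 0.65 × 29.09 = 18.9085 now, so the acquirer offers 18.9085, keeping 31.0915.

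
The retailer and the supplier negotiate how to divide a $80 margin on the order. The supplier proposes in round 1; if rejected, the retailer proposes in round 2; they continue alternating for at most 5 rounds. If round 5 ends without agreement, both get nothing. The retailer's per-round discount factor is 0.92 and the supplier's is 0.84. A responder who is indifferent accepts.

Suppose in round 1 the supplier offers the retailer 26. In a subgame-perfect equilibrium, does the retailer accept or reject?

Accept

Work out the retailer's continuation value if the offer is rejected.
Round 5 (the supplier proposes): the retailer will accept anything ≥ 0, so the supplier offers 0 and keeps 80.
Round 4 (the retailer proposes): the supplier can get 80 next round, worth 0.84 × 80 = 67.2 now. The retailer offers 67.2 and keeps 80 − 67.2 = 12.8.
Round 3 (the supplier proposes): the retailer can get 12.8 next round, worth 0.92 × 12.8 = 11.776 now; the supplier offers that and keeps 68.224.
Round 2 (the retailer proposes): the supplier can get 68.224 next round, worth 0.84 × 68.224 = 57.30816 now, so the retailer offers 57.30816, keeping 22.69184.
So by rejecting in round 1, the retailer gets 22.69184 next round, worth 0.92 × 22.69184 = 20.8764928 now.
Offer 26 ≥ 20.8764928, so the retailer accepts.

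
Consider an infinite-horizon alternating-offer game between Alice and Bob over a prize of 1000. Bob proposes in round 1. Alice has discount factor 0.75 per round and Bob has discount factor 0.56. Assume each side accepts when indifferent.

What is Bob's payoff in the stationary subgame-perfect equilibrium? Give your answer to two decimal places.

431.03

When Bob proposes, Alice accepts any offer worth at least 0.75 times what Alice would get by proposing next round; and vice versa.
This gives x = 1000 − 0.75y and y = 1000 − 0.56x, where x and y are each side's share when it proposes.
Hence (1 − 0.75·0.56)x = 1000(1 − 0.75), i.e. 0.58·x = 250.
x ≈ 431.0345; Alice's share is 1000 − x ≈ 568.9655.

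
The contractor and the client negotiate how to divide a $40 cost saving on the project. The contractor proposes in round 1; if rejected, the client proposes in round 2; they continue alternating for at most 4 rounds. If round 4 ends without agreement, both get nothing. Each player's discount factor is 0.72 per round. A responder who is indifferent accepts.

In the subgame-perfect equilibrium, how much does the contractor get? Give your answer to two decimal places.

By backward induction:
Round 4 (the client proposes): rejection yields 0 for the contractor; the client offers 0 and keeps 40.
Round 3 (the contractor proposes): the client can get 40 next round, worth 0.72 × 40 = 28.8 now, so the contractor offers 28.8, keeping 11.2.
Round 2 (the client proposes): the contractor can get 11.2 next round, worth 0.72 × 11.2 = 8.064 now, so the client offers 8.064, keeping 31.936.
Round 1 (the contractor proposes): the client can get 31.936 next round, worth 0.72 × 31.936 = 22.99392 now. The contractor offers 22.99392 and keeps 40 − 22.99392 = 17.00608.

17.01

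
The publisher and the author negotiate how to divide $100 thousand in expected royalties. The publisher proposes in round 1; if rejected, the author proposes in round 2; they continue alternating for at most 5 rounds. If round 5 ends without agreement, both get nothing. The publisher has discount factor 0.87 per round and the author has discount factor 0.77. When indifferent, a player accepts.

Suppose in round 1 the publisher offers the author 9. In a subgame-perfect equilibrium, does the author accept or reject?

Round 5 (the publisher proposes): the author will accept anything ≥ 0, so the publisher offers 0 and keeps 100.
Round 4 (the author proposes): the publisher can get 100 next round, worth 0.87 × 100 = 87 now. The author offers 87 and keeps 100 − 87 = 13.
Round 3 (the publisher proposes): the author can get 13 next round, worth 0.77 × 13 = 10.01 now. The publisher offers 10.01 and keeps 100 − 10.01 = 89.99.
Round 2 (the author proposes): the publisher can get 89.99 next round, worth 0.87 × 89.99 = 78.2913 now. The author offers 78.2913 and keeps 100 − 78.2913 = 21.7087.
So by rejecting in round 1, the author gets 21.7087 next round, worth 0.77 × 21.7087 = 16.715699 now.
Offer 9 < 16.715699, so the author rejects.

Reject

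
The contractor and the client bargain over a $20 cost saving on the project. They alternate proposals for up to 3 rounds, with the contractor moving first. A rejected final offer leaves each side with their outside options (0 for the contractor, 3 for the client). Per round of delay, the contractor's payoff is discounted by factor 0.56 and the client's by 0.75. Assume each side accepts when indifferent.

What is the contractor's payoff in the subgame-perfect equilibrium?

12.14

Work backward from the last round.
Round 3 (the contractor proposes): the client gets 3 if talks fail, so the contractor offers 3 and keeps 17.
Round 2 (the client proposes): the contractor can get 17 next round, worth 0.56 × 17 = 9.52 now; the client offers that and keeps 10.48.
Round 1 (the contractor proposes): the client can get 10.48 next round, worth 0.75 × 10.48 = 7.86 now; the contractor offers that and keeps 12.14.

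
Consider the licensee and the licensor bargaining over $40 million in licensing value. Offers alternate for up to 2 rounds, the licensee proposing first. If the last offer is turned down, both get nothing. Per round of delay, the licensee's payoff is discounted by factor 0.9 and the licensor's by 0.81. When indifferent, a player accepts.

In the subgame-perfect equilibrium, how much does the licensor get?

32.4

Round 2 (the licensor proposes): rejection yields 0 for the licensee; the licensor offers 0 and keeps 40.
Round 1 (the licensee proposes): the licensor can get 40 next round, worth 0.81 × 40 = 32.4 now, so the licensee offers 32.4, keeping 7.6.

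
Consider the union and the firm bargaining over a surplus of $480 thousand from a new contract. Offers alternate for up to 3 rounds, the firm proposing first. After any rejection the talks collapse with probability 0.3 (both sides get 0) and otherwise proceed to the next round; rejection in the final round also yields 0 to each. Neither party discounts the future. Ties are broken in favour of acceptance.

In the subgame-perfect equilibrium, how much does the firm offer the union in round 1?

100.8

By backward induction:
Round 3 (the firm proposes): the union will accept anything ≥ 0, so the firm offers 0 and keeps 480.
Round 2 (the union proposes): rejecting gives the firm an expected 0.7 × 480 = 336, so the union offers 336, keeping 144.
Round 1 (the firm proposes): rejecting gives the union an expected 0.7 × 144 = 100.8. The firm offers 100.8 and keeps 480 − 100.8 = 379.2.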